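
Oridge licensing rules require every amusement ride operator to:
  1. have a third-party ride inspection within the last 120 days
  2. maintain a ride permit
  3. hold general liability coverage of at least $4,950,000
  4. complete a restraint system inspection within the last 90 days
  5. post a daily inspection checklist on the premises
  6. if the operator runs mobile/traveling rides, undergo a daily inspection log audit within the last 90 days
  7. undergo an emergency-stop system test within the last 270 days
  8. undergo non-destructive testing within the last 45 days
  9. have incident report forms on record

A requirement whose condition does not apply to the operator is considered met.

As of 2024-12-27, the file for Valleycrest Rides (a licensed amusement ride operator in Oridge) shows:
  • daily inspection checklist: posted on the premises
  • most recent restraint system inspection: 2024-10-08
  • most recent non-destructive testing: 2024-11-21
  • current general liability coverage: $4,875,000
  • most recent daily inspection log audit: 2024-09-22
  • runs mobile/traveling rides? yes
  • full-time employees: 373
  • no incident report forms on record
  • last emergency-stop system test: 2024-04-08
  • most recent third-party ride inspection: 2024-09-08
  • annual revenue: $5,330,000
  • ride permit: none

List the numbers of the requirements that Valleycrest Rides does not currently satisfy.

1. third-party ride inspection 110 days ago vs limit 120 → met
2. ride permit absent → not met
3. general liability coverage $4,875,000 < $4,950,000 → not met
4. restraint system inspection 80 days ago vs limit 90 → met
5. daily inspection checklist present → met
6. condition 'runs mobile/traveling rides' holds; daily inspection log audit 96 days ago vs limit 90 → not met
7. emergency-stop system test 263 days ago vs limit 270 → met
8. non-destructive testing 36 days ago vs limit 45 → met
9. incident report forms absent → not met
Not met: 2, 3, 6, 9

2, 3, 6, 9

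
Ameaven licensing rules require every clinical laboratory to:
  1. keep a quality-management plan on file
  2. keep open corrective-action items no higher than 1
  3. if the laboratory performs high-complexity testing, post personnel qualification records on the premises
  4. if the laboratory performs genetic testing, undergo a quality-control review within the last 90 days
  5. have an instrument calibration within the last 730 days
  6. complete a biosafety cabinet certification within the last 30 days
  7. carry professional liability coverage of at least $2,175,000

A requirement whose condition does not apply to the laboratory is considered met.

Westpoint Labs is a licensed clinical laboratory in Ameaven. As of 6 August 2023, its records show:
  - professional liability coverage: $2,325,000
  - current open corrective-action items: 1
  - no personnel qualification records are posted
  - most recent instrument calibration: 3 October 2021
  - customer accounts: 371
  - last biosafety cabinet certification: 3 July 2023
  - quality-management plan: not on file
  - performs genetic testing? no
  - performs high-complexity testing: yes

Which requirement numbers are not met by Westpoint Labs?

1, 3, 6

1. quality-management plan absent → not met
2. open corrective-action items 1 ≤ 1 → met
3. condition 'performs high-complexity testing' holds; personnel qualification records absent → not met
4. condition 'performs genetic testing' does not hold → requirement n/a → met
5. instrument calibration 672 days ago vs limit 730 → met
6. biosafety cabinet certification 34 days ago vs limit 30 → not met
7. professional liability coverage $2,325,000 ≥ $2,175,000 → met
Not met: 1, 3, 6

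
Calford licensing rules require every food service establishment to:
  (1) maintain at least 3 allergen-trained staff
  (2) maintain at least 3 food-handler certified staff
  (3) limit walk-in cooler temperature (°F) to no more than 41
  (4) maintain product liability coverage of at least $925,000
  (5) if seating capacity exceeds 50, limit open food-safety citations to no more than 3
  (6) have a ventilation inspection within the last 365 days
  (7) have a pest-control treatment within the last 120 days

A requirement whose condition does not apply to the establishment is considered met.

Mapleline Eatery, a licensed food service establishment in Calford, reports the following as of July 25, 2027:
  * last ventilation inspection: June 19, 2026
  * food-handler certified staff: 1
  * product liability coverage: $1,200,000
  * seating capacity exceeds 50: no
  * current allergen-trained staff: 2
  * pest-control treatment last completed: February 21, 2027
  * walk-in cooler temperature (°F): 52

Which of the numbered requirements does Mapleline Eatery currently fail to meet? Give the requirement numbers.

1. allergen-trained staff 2 < 3 → not met
2. food-handler certified staff 1 < 3 → not met
3. walk-in cooler temperature (°F) 52 > 41 → not met
4. product liability coverage $1,200,000 ≥ $925,000 → met
5. condition 'seating capacity exceeds 50' does not hold → requirement n/a → met
6. ventilation inspection 401 days ago vs limit 365 → not met
7. pest-control treatment 154 days ago vs limit 120 → not met
Not met: 1, 2, 3, 6, 7

1, 2, 3, 6, 7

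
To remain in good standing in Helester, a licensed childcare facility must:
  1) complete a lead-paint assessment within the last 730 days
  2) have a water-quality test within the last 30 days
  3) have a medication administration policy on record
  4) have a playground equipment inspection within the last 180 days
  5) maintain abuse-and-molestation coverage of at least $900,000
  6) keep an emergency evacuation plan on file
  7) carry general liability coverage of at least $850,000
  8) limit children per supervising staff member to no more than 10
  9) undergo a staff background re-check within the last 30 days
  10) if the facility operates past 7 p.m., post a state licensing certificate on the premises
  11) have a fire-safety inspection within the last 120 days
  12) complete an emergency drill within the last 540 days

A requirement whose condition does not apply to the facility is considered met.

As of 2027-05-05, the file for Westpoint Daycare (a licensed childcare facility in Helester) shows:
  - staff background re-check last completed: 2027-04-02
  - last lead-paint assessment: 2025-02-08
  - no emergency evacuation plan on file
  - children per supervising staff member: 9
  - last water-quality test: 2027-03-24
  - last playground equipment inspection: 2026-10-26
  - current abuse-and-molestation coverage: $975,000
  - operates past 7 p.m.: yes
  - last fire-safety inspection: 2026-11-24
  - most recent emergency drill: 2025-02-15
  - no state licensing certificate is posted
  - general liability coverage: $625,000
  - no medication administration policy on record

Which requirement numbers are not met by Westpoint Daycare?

1. lead-paint assessment 816 days ago vs limit 730 → not met
2. water-quality test 42 days ago vs limit 30 → not met
3. medication administration policy absent → not met
4. playground equipment inspection 191 days ago vs limit 180 → not met
5. abuse-and-molestation coverage $975,000 ≥ $900,000 → met
6. emergency evacuation plan absent → not met
7. general liability coverage $625,000 < $850,000 → not met
8. children per supervising staff member 9 ≤ 10 → met
9. staff background re-check 33 days ago vs limit 30 → not met
10. condition 'operates past 7 p.m.' holds; state licensing certificate absent → not met
11. fire-safety inspection 162 days ago vs limit 120 → not met
12. emergency drill 809 days ago vs limit 540 → not met
Not met: 1, 2, 3, 4, 6, 7, 9, 10, 11, 12

1, 2, 3, 4, 6, 7, 9, 10, 11, 12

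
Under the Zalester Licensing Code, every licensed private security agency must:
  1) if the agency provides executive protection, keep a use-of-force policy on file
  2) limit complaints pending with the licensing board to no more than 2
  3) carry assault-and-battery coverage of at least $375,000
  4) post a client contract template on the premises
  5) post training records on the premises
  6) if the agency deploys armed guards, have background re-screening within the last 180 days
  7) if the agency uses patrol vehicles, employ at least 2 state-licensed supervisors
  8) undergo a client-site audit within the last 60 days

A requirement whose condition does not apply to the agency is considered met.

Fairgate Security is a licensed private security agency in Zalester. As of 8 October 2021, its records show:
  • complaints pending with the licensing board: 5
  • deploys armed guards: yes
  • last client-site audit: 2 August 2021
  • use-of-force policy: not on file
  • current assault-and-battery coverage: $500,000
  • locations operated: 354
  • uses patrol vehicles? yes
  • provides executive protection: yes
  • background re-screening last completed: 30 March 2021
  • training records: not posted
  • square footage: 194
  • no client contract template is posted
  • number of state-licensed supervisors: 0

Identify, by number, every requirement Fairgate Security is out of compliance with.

1, 2, 4, 5, 6, 7, 8

1. condition 'provides executive protection' holds; use-of-force policy absent → not met
2. complaints pending with the licensing board 5 > 2 → not met
3. assault-and-battery coverage $500,000 ≥ $375,000 → met
4. client contract template absent → not met
5. training records absent → not met
6. condition 'deploys armed guards' holds; background re-screening 192 days ago vs limit 180 → not met
7. condition 'uses patrol vehicles' holds; state-licensed supervisors 0 < 2 → not met
8. client-site audit 67 days ago vs limit 60 → not met
Not met: 1, 2, 4, 5, 6, 7, 8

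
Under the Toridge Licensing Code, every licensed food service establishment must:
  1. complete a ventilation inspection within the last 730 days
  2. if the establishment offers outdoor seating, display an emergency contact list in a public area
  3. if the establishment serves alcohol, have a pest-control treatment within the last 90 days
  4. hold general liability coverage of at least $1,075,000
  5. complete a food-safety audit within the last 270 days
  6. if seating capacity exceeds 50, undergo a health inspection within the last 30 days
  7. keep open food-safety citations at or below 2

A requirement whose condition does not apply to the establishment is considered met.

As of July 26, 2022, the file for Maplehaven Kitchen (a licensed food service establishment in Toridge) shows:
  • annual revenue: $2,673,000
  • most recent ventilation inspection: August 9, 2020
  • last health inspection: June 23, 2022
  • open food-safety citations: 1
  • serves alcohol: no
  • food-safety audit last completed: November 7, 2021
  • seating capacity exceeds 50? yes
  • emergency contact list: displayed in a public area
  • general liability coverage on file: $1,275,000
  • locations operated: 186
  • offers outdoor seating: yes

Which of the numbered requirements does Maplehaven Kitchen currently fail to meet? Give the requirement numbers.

1. ventilation inspection 716 days ago vs limit 730 → met
2. condition 'offers outdoor seating' holds; emergency contact list present → met
3. condition 'serves alcohol' does not hold → requirement n/a → met
4. general liability coverage $1,275,000 ≥ $1,075,000 → met
5. food-safety audit 261 days ago vs limit 270 → met
6. condition 'seating capacity exceeds 50' holds; health inspection 33 days ago vs limit 30 → not met
7. open food-safety citations 1 ≤ 2 → met
Not met: 6

6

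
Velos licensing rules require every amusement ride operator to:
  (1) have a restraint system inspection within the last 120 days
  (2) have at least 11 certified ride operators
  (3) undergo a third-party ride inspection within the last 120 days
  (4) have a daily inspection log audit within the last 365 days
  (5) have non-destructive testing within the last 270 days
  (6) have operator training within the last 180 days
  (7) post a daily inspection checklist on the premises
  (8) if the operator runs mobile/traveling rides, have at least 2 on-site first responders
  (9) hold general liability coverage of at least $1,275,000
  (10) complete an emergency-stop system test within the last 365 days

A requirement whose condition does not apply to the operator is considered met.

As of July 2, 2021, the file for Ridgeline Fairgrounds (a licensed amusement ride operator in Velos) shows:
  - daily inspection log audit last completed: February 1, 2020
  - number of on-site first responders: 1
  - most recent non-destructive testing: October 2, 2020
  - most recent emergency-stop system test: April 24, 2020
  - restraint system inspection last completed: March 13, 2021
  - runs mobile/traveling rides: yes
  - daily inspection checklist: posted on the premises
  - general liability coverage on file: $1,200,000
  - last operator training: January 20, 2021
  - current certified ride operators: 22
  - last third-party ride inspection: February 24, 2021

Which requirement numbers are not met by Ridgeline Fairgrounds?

3, 4, 5, 8, 9, 10

1. restraint system inspection 111 days ago vs limit 120 → met
2. certified ride operators 22 ≥ 11 → met
3. third-party ride inspection 128 days ago vs limit 120 → not met
4. daily inspection log audit 517 days ago vs limit 365 → not met
5. non-destructive testing 273 days ago vs limit 270 → not met
6. operator training 163 days ago vs limit 180 → met
7. daily inspection checklist present → met
8. condition 'runs mobile/traveling rides' holds; on-site first responders 1 < 2 → not met
9. general liability coverage $1,200,000 < $1,275,000 → not met
10. emergency-stop system test 434 days ago vs limit 365 → not met
Not met: 3, 4, 5, 8, 9, 10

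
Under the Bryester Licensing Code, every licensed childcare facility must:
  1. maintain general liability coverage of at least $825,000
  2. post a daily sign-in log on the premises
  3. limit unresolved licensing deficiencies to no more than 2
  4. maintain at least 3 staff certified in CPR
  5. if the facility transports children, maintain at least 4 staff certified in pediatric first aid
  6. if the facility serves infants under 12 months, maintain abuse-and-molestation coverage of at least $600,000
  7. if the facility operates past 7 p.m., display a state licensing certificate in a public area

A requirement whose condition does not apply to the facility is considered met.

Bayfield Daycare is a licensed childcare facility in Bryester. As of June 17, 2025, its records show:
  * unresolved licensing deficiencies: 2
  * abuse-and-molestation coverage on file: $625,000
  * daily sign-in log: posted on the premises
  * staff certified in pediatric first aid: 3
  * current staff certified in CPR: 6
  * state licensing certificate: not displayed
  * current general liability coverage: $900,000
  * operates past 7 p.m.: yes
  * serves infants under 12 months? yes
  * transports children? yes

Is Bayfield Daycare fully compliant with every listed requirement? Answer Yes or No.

No

1. general liability coverage $900,000 ≥ $825,000 → met
2. daily sign-in log present → met
3. unresolved licensing deficiencies 2 ≤ 2 → met
4. staff certified in CPR 6 ≥ 3 → met
5. condition 'transports children' holds; staff certified in pediatric first aid 3 < 4 → not met
6. condition 'serves infants under 12 months' holds; abuse-and-molestation coverage $625,000 ≥ $600,000 → met
7. condition 'operates past 7 p.m.' holds; state licensing certificate absent → not met
Not met: 5, 7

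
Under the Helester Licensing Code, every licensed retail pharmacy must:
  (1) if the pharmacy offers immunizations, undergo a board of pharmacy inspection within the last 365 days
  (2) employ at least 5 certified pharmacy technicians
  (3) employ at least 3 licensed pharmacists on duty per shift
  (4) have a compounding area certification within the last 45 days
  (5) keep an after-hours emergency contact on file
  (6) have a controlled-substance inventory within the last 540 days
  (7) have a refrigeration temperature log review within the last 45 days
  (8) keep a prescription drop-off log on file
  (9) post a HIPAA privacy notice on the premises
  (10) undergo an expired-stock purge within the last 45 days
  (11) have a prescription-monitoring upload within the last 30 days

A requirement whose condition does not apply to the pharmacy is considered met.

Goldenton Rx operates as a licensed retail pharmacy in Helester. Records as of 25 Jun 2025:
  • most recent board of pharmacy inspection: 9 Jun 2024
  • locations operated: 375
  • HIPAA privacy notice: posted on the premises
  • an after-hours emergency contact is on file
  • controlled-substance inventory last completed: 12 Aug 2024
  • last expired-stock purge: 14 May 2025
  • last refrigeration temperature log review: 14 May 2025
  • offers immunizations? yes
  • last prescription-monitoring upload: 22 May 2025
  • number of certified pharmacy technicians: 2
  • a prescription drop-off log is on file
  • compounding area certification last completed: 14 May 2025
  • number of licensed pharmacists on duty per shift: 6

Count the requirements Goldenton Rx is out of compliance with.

1. condition 'offers immunizations' holds; board of pharmacy inspection 381 days ago vs limit 365 → not met
2. certified pharmacy technicians 2 < 5 → not met
3. licensed pharmacists on duty per shift 6 ≥ 3 → met
4. compounding area certification 42 days ago vs limit 45 → met
5. after-hours emergency contact present → met
6. controlled-substance inventory 317 days ago vs limit 540 → met
7. refrigeration temperature log review 42 days ago vs limit 45 → met
8. prescription drop-off log present → met
9. HIPAA privacy notice present → met
10. expired-stock purge 42 days ago vs limit 45 → met
11. prescription-monitoring upload 34 days ago vs limit 30 → not met
Not met: 3 of 11

3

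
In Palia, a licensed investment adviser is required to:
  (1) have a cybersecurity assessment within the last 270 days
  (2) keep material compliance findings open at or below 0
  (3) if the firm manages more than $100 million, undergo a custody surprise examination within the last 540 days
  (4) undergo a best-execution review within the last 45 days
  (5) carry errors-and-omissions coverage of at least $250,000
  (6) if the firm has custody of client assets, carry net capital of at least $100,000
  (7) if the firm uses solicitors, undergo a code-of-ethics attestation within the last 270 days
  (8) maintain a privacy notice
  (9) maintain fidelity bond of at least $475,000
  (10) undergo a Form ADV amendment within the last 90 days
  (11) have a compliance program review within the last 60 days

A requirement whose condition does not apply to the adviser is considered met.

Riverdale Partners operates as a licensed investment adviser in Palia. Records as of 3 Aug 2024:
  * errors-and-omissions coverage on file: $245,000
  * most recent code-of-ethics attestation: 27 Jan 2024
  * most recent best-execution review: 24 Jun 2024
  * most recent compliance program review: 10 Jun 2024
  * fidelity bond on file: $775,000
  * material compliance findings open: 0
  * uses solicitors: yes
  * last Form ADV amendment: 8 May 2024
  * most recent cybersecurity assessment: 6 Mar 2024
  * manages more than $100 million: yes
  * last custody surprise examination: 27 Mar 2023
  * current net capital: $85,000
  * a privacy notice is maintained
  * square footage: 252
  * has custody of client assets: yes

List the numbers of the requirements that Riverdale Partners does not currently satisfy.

1. cybersecurity assessment 150 days ago vs limit 270 → met
2. material compliance findings open 0 ≤ 0 → met
3. condition 'manages more than $100 million' holds; custody surprise examination 495 days ago vs limit 540 → met
4. best-execution review 40 days ago vs limit 45 → met
5. errors-and-omissions coverage $245,000 < $250,000 → not met
6. condition 'has custody of client assets' holds; net capital $85,000 < $100,000 → not met
7. condition 'uses solicitors' holds; code-of-ethics attestation 189 days ago vs limit 270 → met
8. privacy notice present → met
9. fidelity bond $775,000 ≥ $475,000 → met
10. Form ADV amendment 87 days ago vs limit 90 → met
11. compliance program review 54 days ago vs limit 60 → met
Not met: 5, 6

5, 6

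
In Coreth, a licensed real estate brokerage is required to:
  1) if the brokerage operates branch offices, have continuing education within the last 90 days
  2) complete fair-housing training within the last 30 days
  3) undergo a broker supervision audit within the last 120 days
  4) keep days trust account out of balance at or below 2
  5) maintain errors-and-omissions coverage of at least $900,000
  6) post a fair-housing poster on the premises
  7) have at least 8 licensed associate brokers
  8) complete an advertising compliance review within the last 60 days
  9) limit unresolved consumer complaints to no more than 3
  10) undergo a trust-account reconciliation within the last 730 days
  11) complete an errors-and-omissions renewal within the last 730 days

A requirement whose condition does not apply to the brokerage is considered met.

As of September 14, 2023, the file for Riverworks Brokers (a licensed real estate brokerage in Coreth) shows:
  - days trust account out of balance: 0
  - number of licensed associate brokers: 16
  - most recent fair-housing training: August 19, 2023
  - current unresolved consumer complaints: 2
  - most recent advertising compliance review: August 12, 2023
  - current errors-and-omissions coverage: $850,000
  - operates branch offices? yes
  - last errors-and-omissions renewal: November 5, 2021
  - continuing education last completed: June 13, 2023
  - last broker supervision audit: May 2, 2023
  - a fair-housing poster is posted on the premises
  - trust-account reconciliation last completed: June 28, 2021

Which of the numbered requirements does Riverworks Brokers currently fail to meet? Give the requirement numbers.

1, 3, 5, 10

1. condition 'operates branch offices' holds; continuing education 93 days ago vs limit 90 → not met
2. fair-housing training 26 days ago vs limit 30 → met
3. broker supervision audit 135 days ago vs limit 120 → not met
4. days trust account out of balance 0 ≤ 2 → met
5. errors-and-omissions coverage $850,000 < $900,000 → not met
6. fair-housing poster present → met
7. licensed associate brokers 16 ≥ 8 → met
8. advertising compliance review 33 days ago vs limit 60 → met
9. unresolved consumer complaints 2 ≤ 3 → met
10. trust-account reconciliation 808 days ago vs limit 730 → not met
11. errors-and-omissions renewal 678 days ago vs limit 730 → met
Not met: 1, 3, 5, 10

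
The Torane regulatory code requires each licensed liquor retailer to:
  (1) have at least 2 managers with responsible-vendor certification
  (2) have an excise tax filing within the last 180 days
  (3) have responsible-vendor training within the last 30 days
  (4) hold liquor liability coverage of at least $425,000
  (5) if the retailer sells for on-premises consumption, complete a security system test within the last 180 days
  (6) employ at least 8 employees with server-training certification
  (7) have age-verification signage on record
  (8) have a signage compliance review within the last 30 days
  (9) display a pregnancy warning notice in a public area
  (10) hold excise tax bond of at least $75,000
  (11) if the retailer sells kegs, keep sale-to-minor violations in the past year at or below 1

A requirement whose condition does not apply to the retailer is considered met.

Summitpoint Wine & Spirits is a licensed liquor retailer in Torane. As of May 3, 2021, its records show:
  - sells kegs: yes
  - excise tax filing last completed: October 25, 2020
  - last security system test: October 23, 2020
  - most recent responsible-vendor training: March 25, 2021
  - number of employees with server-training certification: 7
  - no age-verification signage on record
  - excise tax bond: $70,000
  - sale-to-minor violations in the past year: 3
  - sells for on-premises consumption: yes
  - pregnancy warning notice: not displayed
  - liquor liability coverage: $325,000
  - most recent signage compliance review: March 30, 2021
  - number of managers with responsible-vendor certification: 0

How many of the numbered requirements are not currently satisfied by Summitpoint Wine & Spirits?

11

1. managers with responsible-vendor certification 0 < 2 → not met
2. excise tax filing 190 days ago vs limit 180 → not met
3. responsible-vendor training 39 days ago vs limit 30 → not met
4. liquor liability coverage $325,000 < $425,000 → not met
5. condition 'sells for on-premises consumption' holds; security system test 192 days ago vs limit 180 → not met
6. employees with server-training certification 7 < 8 → not met
7. age-verification signage absent → not met
8. signage compliance review 34 days ago vs limit 30 → not met
9. pregnancy warning notice absent → not met
10. excise tax bond $70,000 < $75,000 → not met
11. condition 'sells kegs' holds; sale-to-minor violations in the past year 3 > 1 → not met
Not met: 11 of 11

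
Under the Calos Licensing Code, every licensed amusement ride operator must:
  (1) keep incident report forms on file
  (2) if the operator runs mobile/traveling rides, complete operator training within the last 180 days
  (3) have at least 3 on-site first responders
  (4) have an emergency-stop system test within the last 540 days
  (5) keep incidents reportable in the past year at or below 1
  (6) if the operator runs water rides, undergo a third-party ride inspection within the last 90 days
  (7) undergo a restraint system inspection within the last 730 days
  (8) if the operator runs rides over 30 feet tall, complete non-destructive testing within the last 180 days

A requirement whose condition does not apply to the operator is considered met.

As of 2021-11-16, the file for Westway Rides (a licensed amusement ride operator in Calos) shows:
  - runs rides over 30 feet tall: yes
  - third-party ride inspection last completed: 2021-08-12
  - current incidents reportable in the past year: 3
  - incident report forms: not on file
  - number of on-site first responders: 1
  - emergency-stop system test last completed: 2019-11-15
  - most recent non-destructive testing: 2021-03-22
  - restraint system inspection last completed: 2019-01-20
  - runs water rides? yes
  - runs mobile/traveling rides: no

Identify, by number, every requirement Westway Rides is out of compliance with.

1, 3, 4, 5, 6, 7, 8

1. incident report forms absent → not met
2. condition 'runs mobile/traveling rides' does not hold → requirement n/a → met
3. on-site first responders 1 < 3 → not met
4. emergency-stop system test 732 days ago vs limit 540 → not met
5. incidents reportable in the past year 3 > 1 → not met
6. condition 'runs water rides' holds; third-party ride inspection 96 days ago vs limit 90 → not met
7. restraint system inspection 1031 days ago vs limit 730 → not met
8. condition 'runs rides over 30 feet tall' holds; non-destructive testing 239 days ago vs limit 180 → not met
Not met: 1, 3, 4, 5, 6, 7, 8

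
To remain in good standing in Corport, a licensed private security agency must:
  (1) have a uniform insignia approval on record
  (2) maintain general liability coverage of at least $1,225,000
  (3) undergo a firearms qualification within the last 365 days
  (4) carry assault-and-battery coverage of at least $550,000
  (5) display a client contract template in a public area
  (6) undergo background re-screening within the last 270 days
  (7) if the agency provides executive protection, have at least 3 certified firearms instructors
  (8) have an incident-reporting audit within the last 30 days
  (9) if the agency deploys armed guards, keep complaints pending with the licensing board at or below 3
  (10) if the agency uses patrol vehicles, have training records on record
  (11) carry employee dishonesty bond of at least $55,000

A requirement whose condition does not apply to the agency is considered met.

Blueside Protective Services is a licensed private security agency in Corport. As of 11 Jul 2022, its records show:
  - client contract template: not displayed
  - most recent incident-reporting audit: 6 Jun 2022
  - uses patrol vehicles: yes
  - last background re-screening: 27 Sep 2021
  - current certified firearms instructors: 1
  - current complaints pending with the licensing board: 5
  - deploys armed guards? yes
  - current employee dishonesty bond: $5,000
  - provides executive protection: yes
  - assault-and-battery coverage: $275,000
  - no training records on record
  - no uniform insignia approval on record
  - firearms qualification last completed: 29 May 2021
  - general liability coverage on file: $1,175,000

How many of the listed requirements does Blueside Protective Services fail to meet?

11

1. uniform insignia approval absent → not met
2. general liability coverage $1,175,000 < $1,225,000 → not met
3. firearms qualification 408 days ago vs limit 365 → not met
4. assault-and-battery coverage $275,000 < $550,000 → not met
5. client contract template absent → not met
6. background re-screening 287 days ago vs limit 270 → not met
7. condition 'provides executive protection' holds; certified firearms instructors 1 < 3 → not met
8. incident-reporting audit 35 days ago vs limit 30 → not met
9. condition 'deploys armed guards' holds; complaints pending with the licensing board 5 > 3 → not met
10. condition 'uses patrol vehicles' holds; training records absent → not met
11. employee dishonesty bond $5,000 < $55,000 → not met
Not met: 11 of 11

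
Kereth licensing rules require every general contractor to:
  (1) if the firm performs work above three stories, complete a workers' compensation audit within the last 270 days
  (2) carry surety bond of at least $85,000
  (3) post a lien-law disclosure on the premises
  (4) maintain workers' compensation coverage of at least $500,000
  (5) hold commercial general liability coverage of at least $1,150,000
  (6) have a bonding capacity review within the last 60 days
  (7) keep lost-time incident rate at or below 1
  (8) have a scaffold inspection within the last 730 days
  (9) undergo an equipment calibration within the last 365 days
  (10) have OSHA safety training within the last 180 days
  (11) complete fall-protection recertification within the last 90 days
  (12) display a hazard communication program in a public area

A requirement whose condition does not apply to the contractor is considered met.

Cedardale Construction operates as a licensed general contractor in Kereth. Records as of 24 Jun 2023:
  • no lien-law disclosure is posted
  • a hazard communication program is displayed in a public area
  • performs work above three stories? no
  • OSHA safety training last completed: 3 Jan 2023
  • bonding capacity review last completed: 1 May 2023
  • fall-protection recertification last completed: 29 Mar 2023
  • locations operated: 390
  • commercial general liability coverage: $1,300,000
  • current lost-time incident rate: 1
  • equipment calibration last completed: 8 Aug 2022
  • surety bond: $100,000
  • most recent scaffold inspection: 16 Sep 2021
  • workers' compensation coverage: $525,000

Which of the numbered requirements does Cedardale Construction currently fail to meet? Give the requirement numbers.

1. condition 'performs work above three stories' does not hold → requirement n/a → met
2. surety bond $100,000 ≥ $85,000 → met
3. lien-law disclosure absent → not met
4. workers' compensation coverage $525,000 ≥ $500,000 → met
5. commercial general liability coverage $1,300,000 ≥ $1,150,000 → met
6. bonding capacity review 54 days ago vs limit 60 → met
7. lost-time incident rate 1 ≤ 1 → met
8. scaffold inspection 646 days ago vs limit 730 → met
9. equipment calibration 320 days ago vs limit 365 → met
10. OSHA safety training 172 days ago vs limit 180 → met
11. fall-protection recertification 87 days ago vs limit 90 → met
12. hazard communication program present → met
Not met: 3

3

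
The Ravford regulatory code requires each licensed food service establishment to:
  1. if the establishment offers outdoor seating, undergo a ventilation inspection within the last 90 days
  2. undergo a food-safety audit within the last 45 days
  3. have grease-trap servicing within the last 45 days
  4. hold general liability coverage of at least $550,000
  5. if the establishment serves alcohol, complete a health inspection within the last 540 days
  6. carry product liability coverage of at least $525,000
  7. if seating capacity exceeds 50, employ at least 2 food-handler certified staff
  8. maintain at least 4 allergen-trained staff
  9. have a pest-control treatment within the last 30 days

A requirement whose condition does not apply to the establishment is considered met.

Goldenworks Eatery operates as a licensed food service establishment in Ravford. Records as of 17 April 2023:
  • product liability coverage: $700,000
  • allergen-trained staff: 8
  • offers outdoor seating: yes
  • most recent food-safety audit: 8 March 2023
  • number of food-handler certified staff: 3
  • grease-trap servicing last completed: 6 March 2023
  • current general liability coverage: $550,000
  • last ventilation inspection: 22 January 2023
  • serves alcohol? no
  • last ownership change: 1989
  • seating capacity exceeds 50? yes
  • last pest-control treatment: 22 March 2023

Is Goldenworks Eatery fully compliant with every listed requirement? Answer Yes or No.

1. condition 'offers outdoor seating' holds; ventilation inspection 85 days ago vs limit 90 → met
2. food-safety audit 40 days ago vs limit 45 → met
3. grease-trap servicing 42 days ago vs limit 45 → met
4. general liability coverage $550,000 ≥ $550,000 → met
5. condition 'serves alcohol' does not hold → requirement n/a → met
6. product liability coverage $700,000 ≥ $525,000 → met
7. condition 'seating capacity exceeds 50' holds; food-handler certified staff 3 ≥ 2 → met
8. allergen-trained staff 8 ≥ 4 → met
9. pest-control treatment 26 days ago vs limit 30 → met
All met.

Yes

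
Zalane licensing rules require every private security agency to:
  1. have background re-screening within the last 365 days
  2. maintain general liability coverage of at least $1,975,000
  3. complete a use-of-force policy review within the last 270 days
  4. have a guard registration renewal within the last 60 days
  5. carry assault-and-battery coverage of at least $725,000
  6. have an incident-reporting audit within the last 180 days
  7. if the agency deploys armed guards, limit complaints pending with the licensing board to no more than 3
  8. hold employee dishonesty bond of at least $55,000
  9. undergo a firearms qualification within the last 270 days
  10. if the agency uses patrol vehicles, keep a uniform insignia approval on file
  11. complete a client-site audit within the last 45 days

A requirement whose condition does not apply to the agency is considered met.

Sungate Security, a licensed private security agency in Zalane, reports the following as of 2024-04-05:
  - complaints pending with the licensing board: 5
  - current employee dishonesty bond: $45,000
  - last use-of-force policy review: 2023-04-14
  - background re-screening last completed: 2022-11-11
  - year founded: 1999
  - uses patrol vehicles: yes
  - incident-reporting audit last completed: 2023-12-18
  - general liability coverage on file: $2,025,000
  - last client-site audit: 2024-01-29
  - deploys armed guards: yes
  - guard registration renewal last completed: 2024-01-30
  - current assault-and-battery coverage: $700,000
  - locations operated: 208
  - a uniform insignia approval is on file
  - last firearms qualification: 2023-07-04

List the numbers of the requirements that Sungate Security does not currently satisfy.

1. background re-screening 511 days ago vs limit 365 → not met
2. general liability coverage $2,025,000 ≥ $1,975,000 → met
3. use-of-force policy review 357 days ago vs limit 270 → not met
4. guard registration renewal 66 days ago vs limit 60 → not met
5. assault-and-battery coverage $700,000 < $725,000 → not met
6. incident-reporting audit 109 days ago vs limit 180 → met
7. condition 'deploys armed guards' holds; complaints pending with the licensing board 5 > 3 → not met
8. employee dishonesty bond $45,000 < $55,000 → not met
9. firearms qualification 276 days ago vs limit 270 → not met
10. condition 'uses patrol vehicles' holds; uniform insignia approval present → met
11. client-site audit 67 days ago vs limit 45 → not met
Not met: 1, 3, 4, 5, 7, 8, 9, 11

1, 3, 4, 5, 7, 8, 9, 11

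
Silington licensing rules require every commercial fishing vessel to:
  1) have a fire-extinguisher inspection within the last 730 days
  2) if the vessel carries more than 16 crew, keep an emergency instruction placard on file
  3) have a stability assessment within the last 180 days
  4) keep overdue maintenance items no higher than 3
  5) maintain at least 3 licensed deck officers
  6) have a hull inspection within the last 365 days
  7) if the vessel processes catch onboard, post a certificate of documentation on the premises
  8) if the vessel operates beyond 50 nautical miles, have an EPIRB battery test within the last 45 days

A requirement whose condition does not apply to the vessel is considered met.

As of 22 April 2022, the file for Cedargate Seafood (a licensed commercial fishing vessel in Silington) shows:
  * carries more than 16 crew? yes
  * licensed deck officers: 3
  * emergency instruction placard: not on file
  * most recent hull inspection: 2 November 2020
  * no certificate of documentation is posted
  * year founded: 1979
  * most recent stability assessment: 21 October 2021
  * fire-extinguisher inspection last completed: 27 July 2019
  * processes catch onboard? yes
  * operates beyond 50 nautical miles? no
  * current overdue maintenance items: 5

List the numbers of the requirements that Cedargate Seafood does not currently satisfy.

1, 2, 3, 4, 6, 7

1. fire-extinguisher inspection 1000 days ago vs limit 730 → not met
2. condition 'carries more than 16 crew' holds; emergency instruction placard absent → not met
3. stability assessment 183 days ago vs limit 180 → not met
4. overdue maintenance items 5 > 3 → not met
5. licensed deck officers 3 ≥ 3 → met
6. hull inspection 536 days ago vs limit 365 → not met
7. condition 'processes catch onboard' holds; certificate of documentation absent → not met
8. condition 'operates beyond 50 nautical miles' does not hold → requirement n/a → met
Not met: 1, 2, 3, 4, 6, 7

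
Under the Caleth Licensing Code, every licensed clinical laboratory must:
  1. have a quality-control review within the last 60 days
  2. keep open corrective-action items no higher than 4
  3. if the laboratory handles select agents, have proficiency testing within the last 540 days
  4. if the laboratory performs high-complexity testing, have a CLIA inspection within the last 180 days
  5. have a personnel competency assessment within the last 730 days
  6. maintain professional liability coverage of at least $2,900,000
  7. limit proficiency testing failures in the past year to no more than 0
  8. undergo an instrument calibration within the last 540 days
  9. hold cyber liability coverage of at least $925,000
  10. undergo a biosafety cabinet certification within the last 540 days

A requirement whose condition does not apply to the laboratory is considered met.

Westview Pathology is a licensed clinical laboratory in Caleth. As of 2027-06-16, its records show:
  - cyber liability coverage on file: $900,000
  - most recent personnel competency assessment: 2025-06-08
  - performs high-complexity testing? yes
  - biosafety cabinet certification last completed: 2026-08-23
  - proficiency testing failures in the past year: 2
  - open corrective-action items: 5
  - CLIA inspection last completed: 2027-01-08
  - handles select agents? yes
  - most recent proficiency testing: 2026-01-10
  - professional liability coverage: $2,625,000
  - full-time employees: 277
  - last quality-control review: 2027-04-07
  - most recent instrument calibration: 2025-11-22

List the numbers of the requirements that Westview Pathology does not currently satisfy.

1, 2, 5, 6, 7, 8, 9

1. quality-control review 70 days ago vs limit 60 → not met
2. open corrective-action items 5 > 4 → not met
3. condition 'handles select agents' holds; proficiency testing 522 days ago vs limit 540 → met
4. condition 'performs high-complexity testing' holds; CLIA inspection 159 days ago vs limit 180 → met
5. personnel competency assessment 738 days ago vs limit 730 → not met
6. professional liability coverage $2,625,000 < $2,900,000 → not met
7. proficiency testing failures in the past year 2 > 0 → not met
8. instrument calibration 571 days ago vs limit 540 → not met
9. cyber liability coverage $900,000 < $925,000 → not met
10. biosafety cabinet certification 297 days ago vs limit 540 → met
Not met: 1, 2, 5, 6, 7, 8, 9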